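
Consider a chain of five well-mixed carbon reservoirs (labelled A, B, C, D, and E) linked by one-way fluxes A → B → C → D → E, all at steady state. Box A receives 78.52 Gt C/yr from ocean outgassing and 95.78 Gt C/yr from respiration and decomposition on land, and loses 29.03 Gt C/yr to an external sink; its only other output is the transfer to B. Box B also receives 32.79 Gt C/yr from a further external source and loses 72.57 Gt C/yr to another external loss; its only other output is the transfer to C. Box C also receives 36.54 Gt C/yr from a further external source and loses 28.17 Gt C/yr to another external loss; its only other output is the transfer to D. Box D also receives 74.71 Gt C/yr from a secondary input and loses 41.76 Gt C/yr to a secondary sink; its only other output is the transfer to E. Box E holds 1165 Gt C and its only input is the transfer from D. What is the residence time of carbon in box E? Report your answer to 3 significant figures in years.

7.94 yr

Box A: F(A→B) = (78.52 + 95.78) − 29.03 = 145.27 Gt C/yr.
Box B: F(B→C) = (145.27 + 32.79) − 72.57 = 105.49 Gt C/yr.
Box C: F(C→D) = (105.49 + 36.54) − 28.17 = 113.86 Gt C/yr.
Box D: F(D→E) = (113.86 + 74.71) − 41.76 = 146.81 Gt C/yr.
Box E throughput = its input = 146.81 Gt C/yr; τ = 1165 / 146.81 = 7.935 yr.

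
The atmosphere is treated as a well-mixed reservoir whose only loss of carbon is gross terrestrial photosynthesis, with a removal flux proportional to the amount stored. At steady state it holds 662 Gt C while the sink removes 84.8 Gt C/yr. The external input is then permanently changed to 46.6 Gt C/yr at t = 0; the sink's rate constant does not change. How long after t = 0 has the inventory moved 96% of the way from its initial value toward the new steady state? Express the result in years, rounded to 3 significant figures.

25.1 yr

τ = M₀/F₀ = 662/84.8 = 7.807 yr.
The remaining gap fraction is e^(−t/τ); 96% covered ⇒ e^(−t/τ) = 0.0400.
t = −τ ln(0.0400) = 7.807 × 3.219 = 25.13 yr.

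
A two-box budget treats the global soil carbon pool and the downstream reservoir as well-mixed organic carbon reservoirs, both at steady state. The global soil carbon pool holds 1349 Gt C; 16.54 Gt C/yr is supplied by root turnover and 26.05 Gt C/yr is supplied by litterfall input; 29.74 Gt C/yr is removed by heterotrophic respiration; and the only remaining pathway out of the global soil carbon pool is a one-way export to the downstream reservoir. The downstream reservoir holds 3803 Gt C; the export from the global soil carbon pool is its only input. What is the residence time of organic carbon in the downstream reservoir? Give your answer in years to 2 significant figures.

300 yr

Balance the global soil carbon pool: ΣF_in = 16.54 + 26.05 = 42.590 Gt C/yr.
Export to the downstream reservoir = ΣF_in − (29.74) = 12.850 Gt C/yr.
At steady state the output of the downstream reservoir equals its input, 12.850 Gt C/yr.
τ = M / F = 3803 / 12.850 = 296.0 yr.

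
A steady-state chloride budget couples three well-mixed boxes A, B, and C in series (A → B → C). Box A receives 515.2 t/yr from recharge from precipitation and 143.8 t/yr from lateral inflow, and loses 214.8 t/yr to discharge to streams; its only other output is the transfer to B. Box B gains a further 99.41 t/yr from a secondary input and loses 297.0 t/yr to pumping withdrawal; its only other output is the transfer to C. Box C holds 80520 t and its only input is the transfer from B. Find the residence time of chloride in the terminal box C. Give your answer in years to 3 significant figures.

327 yr

Box A: F(A→B) = (515.2 + 143.8) − 214.8 = 444.20 t/yr.
Box B: F(B→C) = (444.20 + 99.41) − 297.0 = 246.61 t/yr.
Box C throughput = its input = 246.61 t/yr; τ = 80520 / 246.61 = 326.5 yr.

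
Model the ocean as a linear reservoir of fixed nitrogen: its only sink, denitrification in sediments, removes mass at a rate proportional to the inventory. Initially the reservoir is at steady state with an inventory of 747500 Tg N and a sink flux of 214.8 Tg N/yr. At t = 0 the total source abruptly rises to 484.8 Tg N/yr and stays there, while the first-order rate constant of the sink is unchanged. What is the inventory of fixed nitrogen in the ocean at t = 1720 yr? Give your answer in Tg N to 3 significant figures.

Residence time τ = M₀/F₀ = 3480 yr. The eventual steady state is M_∞ = M₀·(F₁/F₀) = 747500 × 484.8/214.8 = 1.6871×10^6 Tg N.
The anomaly ΔM(t) = M(t) − M_∞ decays as ΔM₀·e^(−t/τ) with ΔM₀ = 747500 − 1.6871×10^6 = −939600 Tg N.
At t = 1720 yr, e^(−t/τ) = e^(−0.4943) = 0.6100, so ΔM = −573200 Tg N and M = 1.6871×10^6 − 573200 = 1.1139×10^6 Tg N.

1.11×10^6 Tg N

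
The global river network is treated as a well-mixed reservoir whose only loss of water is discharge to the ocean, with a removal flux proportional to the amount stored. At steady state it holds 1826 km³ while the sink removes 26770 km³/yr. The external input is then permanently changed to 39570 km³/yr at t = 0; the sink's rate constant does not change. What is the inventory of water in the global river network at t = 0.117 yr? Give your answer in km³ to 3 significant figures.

τ = M₀/F₀ = 1826/26770 = 0.06821 yr; rate constant k = 1/τ.
New steady state M_∞ = F₁/k = F₁·τ = 39570 × 0.06821 = 2699.1 km³.
M(t) = M_∞ + (M₀ − M_∞)·e^(−t/τ); t/τ = 0.117/0.06821 = 1.715, so e^(−t/τ) = 0.1799.
M(t) = 2699.1 − 873.1 × 0.1799 = 2542.0 km³.

2540 km³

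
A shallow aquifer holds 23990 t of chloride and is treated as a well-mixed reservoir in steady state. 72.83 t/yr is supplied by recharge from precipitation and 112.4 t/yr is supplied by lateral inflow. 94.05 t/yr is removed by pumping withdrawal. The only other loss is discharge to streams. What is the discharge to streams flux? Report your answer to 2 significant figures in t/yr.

At steady state ΣF_in = ΣF_out.
ΣF_in = 72.83 + 112.4 = 185.23 t/yr.
Discharge to streams flux = ΣF_in − (94.05) = 185.23 − 94.05 = 91.18 t/yr.

91 t/yr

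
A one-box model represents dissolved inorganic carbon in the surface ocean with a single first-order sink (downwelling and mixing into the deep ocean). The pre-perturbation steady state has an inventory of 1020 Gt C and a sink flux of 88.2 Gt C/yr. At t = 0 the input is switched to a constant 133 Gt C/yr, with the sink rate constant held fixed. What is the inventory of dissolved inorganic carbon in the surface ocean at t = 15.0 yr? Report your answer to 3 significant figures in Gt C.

1400 Gt C

The sink rate constant is k = F₀/M₀ = 88.2/1020 = 0.08647 yr⁻¹.
Solving dM/dt = F₁ − kM with M(0) = M₀ gives M(t) = F₁/k + (M₀ − F₁/k)·e^(−kt).
F₁/k = 133/0.08647 = 1538.1 Gt C; kt = 0.08647 × 15.0 = 1.297, e^(−kt) = 0.2733.
M(15.0) = 1538.1 + (1020 − 1538.1) × 0.2733 = 1538.1 − 141.6 = 1396.5 Gt C.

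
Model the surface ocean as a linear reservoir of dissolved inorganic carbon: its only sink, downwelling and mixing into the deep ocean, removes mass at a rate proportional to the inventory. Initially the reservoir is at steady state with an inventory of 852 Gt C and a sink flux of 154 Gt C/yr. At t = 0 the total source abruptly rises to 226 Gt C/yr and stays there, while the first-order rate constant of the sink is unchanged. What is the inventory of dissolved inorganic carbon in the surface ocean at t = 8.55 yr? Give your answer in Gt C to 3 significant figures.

Residence time τ = M₀/F₀ = 5.532 yr. The eventual steady state is M_∞ = M₀·(F₁/F₀) = 852 × 226/154 = 1250.3 Gt C.
The anomaly ΔM(t) = M(t) − M_∞ decays as ΔM₀·e^(−t/τ) with ΔM₀ = 852 − 1250.3 = −398.3 Gt C.
At t = 8.55 yr, e^(−t/τ) = e^(−1.545) = 0.2132, so ΔM = −84.93 Gt C and M = 1250.3 − 84.93 = 1165.4 Gt C.

1170 Gt C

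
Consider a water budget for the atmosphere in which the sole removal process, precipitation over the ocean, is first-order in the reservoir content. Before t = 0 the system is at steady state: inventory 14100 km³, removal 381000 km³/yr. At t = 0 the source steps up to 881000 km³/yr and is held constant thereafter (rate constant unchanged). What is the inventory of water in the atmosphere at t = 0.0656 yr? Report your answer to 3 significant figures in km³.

The sink rate constant is k = F₀/M₀ = 381000/14100 = 27.02 yr⁻¹.
Solving dM/dt = F₁ − kM with M(0) = M₀ gives M(t) = F₁/k + (M₀ − F₁/k)·e^(−kt).
F₁/k = 881000/27.02 = 32604 km³; kt = 27.02 × 0.0656 = 1.773, e^(−kt) = 0.1699.
M(0.0656) = 32604 + (14100 − 32604) × 0.1699 = 32604 − 3144 = 29460 km³.

29500 km³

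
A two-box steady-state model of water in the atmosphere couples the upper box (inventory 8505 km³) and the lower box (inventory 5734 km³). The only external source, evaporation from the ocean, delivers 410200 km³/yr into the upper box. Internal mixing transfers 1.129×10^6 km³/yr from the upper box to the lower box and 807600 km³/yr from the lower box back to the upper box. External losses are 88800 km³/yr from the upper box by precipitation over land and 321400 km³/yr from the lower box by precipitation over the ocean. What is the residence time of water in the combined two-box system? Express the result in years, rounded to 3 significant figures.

0.0347 yr

Residence time in the combined system uses the total inventory and the total *external* removal — internal exchanges between the two boxes cancel.
M_total = 8505 + 5734 = 14239 km³.
ΣF_external_out = 88800 + 321400 = 410200 km³/yr.
τ = M_total / ΣF_ext = 14239 / 410200 = 0.03471 yr.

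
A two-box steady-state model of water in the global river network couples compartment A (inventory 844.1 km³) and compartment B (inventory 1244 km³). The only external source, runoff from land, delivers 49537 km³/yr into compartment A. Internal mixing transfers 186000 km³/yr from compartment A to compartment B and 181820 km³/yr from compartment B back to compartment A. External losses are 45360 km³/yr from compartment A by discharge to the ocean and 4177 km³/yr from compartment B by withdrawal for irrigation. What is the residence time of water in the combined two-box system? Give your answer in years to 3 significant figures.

0.0422 yr

For the system as a whole, the A↔B exchange is internal and contributes nothing to the throughput; only the external sinks remove mass.
M_total = 844.1 + 1244 = 2088.1 km³.
ΣF_external_out = 45360 + 4177 = 49537 km³/yr.
τ = M_total / ΣF_ext = 2088.1 / 49537 = 0.04215 yr.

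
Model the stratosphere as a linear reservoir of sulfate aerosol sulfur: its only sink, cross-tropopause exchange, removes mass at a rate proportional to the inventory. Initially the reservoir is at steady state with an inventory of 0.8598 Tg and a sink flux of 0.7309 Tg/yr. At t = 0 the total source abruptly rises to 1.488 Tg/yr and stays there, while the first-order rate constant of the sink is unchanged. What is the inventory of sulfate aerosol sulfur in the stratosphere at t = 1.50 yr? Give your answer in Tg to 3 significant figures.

1.50 Tg

τ = M₀/F₀ = 0.8598/0.7309 = 1.176 yr; rate constant k = 1/τ.
New steady state M_∞ = F₁/k = F₁·τ = 1.488 × 1.176 = 1.7504 Tg.
M(t) = M_∞ + (M₀ − M_∞)·e^(−t/τ); t/τ = 1.50/1.176 = 1.275, so e^(−t/τ) = 0.2794.
M(t) = 1.7504 − 0.8906 × 0.2794 = 1.5016 Tg.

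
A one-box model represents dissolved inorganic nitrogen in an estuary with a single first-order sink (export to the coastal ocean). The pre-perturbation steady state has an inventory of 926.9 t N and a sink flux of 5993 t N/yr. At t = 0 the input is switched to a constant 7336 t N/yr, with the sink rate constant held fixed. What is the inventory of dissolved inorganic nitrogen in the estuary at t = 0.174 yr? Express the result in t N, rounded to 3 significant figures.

Residence time τ = M₀/F₀ = 0.1547 yr. The eventual steady state is M_∞ = M₀·(F₁/F₀) = 926.9 × 7336/5993 = 1134.6 t N.
The anomaly ΔM(t) = M(t) − M_∞ decays as ΔM₀·e^(−t/τ) with ΔM₀ = 926.9 − 1134.6 = −207.7 t N.
At t = 0.174 yr, e^(−t/τ) = e^(−1.125) = 0.3246, so ΔM = −67.43 t N and M = 1134.6 − 67.43 = 1067.2 t N.

1070 t N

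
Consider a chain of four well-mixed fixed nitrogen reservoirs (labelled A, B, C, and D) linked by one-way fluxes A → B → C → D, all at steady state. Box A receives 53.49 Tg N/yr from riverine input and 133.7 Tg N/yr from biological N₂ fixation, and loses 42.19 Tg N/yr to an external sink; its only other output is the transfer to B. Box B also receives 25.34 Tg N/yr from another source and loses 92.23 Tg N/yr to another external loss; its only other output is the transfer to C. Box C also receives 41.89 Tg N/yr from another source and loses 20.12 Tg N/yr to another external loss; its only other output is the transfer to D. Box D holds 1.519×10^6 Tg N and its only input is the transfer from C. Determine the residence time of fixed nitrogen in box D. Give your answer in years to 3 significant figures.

Box A: F(A→B) = (53.49 + 133.7) − 42.19 = 145.00 Tg N/yr.
Box B: F(B→C) = (145.00 + 25.34) − 92.23 = 78.110 Tg N/yr.
Box C: F(C→D) = (78.110 + 41.89) − 20.12 = 99.880 Tg N/yr.
Box D throughput = its input = 99.880 Tg N/yr; τ = 1.519×10^6 / 99.880 = 15210 yr.

15200 yr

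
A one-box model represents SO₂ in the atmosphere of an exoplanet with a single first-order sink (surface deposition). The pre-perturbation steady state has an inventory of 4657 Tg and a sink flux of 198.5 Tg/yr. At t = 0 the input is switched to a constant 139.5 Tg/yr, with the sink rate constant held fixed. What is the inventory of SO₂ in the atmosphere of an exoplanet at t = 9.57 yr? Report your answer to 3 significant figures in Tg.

Residence time τ = M₀/F₀ = 23.46 yr. The eventual steady state is M_∞ = M₀·(F₁/F₀) = 4657 × 139.5/198.5 = 3272.8 Tg.
The anomaly ΔM(t) = M(t) − M_∞ decays as ΔM₀·e^(−t/τ) with ΔM₀ = 4657 − 3272.8 = 1384 Tg.
At t = 9.57 yr, e^(−t/τ) = e^(−0.4079) = 0.6650, so ΔM = 920.5 Tg and M = 3272.8 + 920.5 = 4193.3 Tg.

4190 Tg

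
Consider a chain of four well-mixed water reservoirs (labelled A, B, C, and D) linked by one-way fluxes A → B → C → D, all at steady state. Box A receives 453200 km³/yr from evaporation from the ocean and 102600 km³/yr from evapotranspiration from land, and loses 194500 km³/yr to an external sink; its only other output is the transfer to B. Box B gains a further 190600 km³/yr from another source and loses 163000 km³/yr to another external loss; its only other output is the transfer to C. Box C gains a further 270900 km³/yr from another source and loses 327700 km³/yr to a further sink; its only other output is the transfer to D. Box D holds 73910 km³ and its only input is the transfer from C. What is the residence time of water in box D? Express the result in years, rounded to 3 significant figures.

0.223 yr

Box A: F(A→B) = (453200 + 102600) − 194500 = 361300 km³/yr.
Box B: F(B→C) = (361300 + 190600) − 163000 = 388900 km³/yr.
Box C: F(C→D) = (388900 + 270900) − 327700 = 332100 km³/yr.
Box D throughput = its input = 332100 km³/yr; τ = 73910 / 332100 = 0.2226 yr.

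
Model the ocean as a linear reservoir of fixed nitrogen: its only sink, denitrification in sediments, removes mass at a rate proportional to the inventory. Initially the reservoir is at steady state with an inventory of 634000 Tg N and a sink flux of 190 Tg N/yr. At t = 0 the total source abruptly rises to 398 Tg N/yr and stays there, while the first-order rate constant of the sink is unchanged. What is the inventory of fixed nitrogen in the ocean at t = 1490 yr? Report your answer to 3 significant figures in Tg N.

τ = M₀/F₀ = 634000/190 = 3337 yr; rate constant k = 1/τ.
New steady state M_∞ = F₁/k = F₁·τ = 398 × 3337 = 1.3281×10^6 Tg N.
M(t) = M_∞ + (M₀ − M_∞)·e^(−t/τ); t/τ = 1490/3337 = 0.4465, so e^(−t/τ) = 0.6398.
M(t) = 1.3281×10^6 − 694100 × 0.6398 = 883970 Tg N.

884000 Tg N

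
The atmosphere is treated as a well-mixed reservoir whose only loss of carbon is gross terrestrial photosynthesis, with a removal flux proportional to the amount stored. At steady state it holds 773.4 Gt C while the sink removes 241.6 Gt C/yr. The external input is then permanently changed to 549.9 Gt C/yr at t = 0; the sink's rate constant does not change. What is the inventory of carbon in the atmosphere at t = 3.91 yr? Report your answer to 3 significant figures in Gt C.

τ = M₀/F₀ = 773.4/241.6 = 3.201 yr; rate constant k = 1/τ.
New steady state M_∞ = F₁/k = F₁·τ = 549.9 × 3.201 = 1760.3 Gt C.
M(t) = M_∞ + (M₀ − M_∞)·e^(−t/τ); t/τ = 3.91/3.201 = 1.221, so e^(−t/τ) = 0.2948.
M(t) = 1760.3 − 986.9 × 0.2948 = 1469.4 Gt C.

1470 Gt C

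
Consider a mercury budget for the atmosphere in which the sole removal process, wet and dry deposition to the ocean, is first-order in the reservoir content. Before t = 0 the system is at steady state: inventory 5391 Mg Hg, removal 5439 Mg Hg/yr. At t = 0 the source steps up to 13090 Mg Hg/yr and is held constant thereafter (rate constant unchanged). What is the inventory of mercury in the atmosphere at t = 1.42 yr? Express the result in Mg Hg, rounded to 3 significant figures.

11200 Mg Hg

τ = M₀/F₀ = 5391/5439 = 0.9912 yr; rate constant k = 1/τ.
New steady state M_∞ = F₁/k = F₁·τ = 13090 × 0.9912 = 12974 Mg Hg.
M(t) = M_∞ + (M₀ − M_∞)·e^(−t/τ); t/τ = 1.42/0.9912 = 1.433, so e^(−t/τ) = 0.2387.
M(t) = 12974 − 7583 × 0.2387 = 11164 Mg Hg.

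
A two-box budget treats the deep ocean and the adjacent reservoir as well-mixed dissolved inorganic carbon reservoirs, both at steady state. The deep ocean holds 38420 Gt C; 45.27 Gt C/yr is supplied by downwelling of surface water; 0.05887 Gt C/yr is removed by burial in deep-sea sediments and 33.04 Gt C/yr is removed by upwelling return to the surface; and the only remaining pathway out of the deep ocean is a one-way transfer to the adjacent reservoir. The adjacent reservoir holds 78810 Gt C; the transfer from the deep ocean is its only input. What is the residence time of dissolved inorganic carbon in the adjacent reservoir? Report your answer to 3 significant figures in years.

Balance the deep ocean: ΣF_in = 45.270 Gt C/yr.
Transfer to the adjacent reservoir = ΣF_in − (0.05887 + 33.04) = 12.171 Gt C/yr.
At steady state the output of the adjacent reservoir equals its input, 12.171 Gt C/yr.
τ = M / F = 78810 / 12.171 = 6475 yr.

6480 yr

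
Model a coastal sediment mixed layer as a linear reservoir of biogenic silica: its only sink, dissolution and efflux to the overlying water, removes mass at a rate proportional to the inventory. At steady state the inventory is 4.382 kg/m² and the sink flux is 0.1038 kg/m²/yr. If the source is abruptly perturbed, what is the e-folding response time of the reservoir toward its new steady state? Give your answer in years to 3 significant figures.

For a linear reservoir the response time equals the residence time τ = M/F.
τ = 4.382 / 0.1038 = 42.22 yr.

42.2 yr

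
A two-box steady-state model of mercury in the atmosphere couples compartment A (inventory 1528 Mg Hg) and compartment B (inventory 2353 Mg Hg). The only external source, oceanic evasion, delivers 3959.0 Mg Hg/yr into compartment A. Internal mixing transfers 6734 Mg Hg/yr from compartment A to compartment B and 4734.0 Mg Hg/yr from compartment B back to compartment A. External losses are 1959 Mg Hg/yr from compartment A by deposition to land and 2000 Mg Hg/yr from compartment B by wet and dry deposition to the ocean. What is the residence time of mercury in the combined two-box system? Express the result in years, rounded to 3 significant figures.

Treat the two boxes together as one reservoir: the mixing fluxes between them are internal recycling, so τ = ΣM / Σ(external losses).
M_total = 1528 + 2353 = 3881.0 Mg Hg.
ΣF_external_out = 1959 + 2000 = 3959.0 Mg Hg/yr.
τ = M_total / ΣF_ext = 3881.0 / 3959.0 = 0.9803 yr.

0.980 yr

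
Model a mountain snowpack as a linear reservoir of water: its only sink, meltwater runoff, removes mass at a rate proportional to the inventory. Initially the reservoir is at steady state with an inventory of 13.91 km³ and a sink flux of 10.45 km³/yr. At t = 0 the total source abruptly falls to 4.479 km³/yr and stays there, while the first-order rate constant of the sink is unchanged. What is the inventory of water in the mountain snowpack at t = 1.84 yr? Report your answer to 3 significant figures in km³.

7.96 km³

τ = M₀/F₀ = 13.91/10.45 = 1.331 yr; rate constant k = 1/τ.
New steady state M_∞ = F₁/k = F₁·τ = 4.479 × 1.331 = 5.9620 km³.
M(t) = M_∞ + (M₀ − M_∞)·e^(−t/τ); t/τ = 1.84/1.331 = 1.382, so e^(−t/τ) = 0.2510.
M(t) = 5.9620 + 7.948 × 0.2510 = 7.9569 km³.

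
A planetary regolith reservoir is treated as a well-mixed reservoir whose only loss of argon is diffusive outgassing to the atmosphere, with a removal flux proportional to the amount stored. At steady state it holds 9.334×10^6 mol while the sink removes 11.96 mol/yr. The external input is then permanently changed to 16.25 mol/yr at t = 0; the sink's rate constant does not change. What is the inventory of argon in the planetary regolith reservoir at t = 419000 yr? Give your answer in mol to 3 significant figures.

Residence time τ = M₀/F₀ = 780400 yr. The eventual steady state is M_∞ = M₀·(F₁/F₀) = 9.334×10^6 × 16.25/11.96 = 1.2682×10^7 mol.
The anomaly ΔM(t) = M(t) − M_∞ decays as ΔM₀·e^(−t/τ) with ΔM₀ = 9.334×10^6 − 1.2682×10^7 = −3.348×10^6 mol.
At t = 419000 yr, e^(−t/τ) = e^(−0.5369) = 0.5846, so ΔM = −1.957×10^6 mol and M = 1.2682×10^7 − 1.957×10^6 = 1.0725×10^7 mol.

1.07×10^7 mol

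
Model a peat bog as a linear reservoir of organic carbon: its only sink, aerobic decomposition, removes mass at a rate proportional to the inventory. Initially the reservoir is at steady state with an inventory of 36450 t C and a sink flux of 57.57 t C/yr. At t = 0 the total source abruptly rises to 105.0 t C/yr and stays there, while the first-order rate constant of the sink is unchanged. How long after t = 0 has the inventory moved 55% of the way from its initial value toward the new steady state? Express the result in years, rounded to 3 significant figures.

506 yr

τ = M₀/F₀ = 36450/57.57 = 633.1 yr.
The remaining gap fraction is e^(−t/τ); 55% covered ⇒ e^(−t/τ) = 0.450.
t = −τ ln(0.450) = 633.1 × 0.7985 = 505.6 yr.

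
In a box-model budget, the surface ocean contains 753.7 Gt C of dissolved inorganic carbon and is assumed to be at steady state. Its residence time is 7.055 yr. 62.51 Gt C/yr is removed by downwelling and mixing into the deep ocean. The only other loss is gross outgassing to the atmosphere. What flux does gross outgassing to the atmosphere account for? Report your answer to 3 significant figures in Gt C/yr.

44.3 Gt C/yr

Total removal F = M/τ = 753.7 / 7.055 = 106.8 Gt C/yr.
Gross outgassing to the atmosphere = F − (62.51) = 106.8 − 62.51 = 44.32 Gt C/yr.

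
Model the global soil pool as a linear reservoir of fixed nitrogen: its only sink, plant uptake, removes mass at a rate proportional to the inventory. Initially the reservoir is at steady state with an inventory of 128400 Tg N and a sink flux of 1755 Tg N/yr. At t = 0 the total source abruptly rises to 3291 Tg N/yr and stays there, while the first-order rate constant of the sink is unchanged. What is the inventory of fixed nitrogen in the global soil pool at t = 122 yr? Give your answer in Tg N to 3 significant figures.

The sink rate constant is k = F₀/M₀ = 1755/128400 = 0.01367 yr⁻¹.
Solving dM/dt = F₁ − kM with M(0) = M₀ gives M(t) = F₁/k + (M₀ − F₁/k)·e^(−kt).
F₁/k = 3291/0.01367 = 240780 Tg N; kt = 0.01367 × 122 = 1.668, e^(−kt) = 0.1887.
M(122) = 240780 + (128400 − 240780) × 0.1887 = 240780 − 21210 = 219570 Tg N.

220000 Tg N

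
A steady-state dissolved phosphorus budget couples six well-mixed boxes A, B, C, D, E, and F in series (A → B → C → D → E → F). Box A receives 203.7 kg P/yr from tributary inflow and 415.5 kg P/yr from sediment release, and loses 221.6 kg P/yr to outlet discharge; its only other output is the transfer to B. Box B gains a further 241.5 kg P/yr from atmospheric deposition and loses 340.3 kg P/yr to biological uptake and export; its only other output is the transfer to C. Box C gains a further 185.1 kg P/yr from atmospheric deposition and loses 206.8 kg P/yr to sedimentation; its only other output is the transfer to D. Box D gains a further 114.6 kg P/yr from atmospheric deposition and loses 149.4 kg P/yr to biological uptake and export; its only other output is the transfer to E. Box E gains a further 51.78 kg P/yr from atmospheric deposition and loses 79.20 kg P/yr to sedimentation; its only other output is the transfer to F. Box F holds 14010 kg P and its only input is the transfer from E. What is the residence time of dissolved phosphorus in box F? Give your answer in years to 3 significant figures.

Box A: F(A→B) = (203.7 + 415.5) − 221.6 = 397.60 kg P/yr.
Box B: F(B→C) = (397.60 + 241.5) − 340.3 = 298.80 kg P/yr.
Box C: F(C→D) = (298.80 + 185.1) − 206.8 = 277.10 kg P/yr.
Box D: F(D→E) = (277.10 + 114.6) − 149.4 = 242.30 kg P/yr.
Box E: F(E→F) = (242.30 + 51.78) − 79.20 = 214.88 kg P/yr.
Box F throughput = its input = 214.88 kg P/yr; τ = 14010 / 214.88 = 65.20 yr.

65.2 yr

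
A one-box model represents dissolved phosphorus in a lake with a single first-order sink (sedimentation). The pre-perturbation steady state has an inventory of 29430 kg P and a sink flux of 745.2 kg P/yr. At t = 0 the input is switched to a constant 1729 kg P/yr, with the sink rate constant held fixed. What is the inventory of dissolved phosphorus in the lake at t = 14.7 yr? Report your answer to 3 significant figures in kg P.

The sink rate constant is k = F₀/M₀ = 745.2/29430 = 0.02532 yr⁻¹.
Solving dM/dt = F₁ − kM with M(0) = M₀ gives M(t) = F₁/k + (M₀ − F₁/k)·e^(−kt).
F₁/k = 1729/0.02532 = 68283 kg P; kt = 0.02532 × 14.7 = 0.3722, e^(−kt) = 0.6892.
M(14.7) = 68283 + (29430 − 68283) × 0.6892 = 68283 − 26780 = 41505 kg P.

41500 kg P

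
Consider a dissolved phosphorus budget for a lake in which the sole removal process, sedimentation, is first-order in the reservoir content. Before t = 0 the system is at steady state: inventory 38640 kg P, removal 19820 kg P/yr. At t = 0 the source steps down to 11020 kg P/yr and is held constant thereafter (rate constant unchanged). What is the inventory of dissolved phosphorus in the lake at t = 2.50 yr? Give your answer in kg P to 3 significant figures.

The sink rate constant is k = F₀/M₀ = 19820/38640 = 0.5129 yr⁻¹.
Solving dM/dt = F₁ − kM with M(0) = M₀ gives M(t) = F₁/k + (M₀ − F₁/k)·e^(−kt).
F₁/k = 11020/0.5129 = 21484 kg P; kt = 0.5129 × 2.50 = 1.282, e^(−kt) = 0.2774.
M(2.50) = 21484 + (38640 − 21484) × 0.2774 = 21484 + 4759 = 26243 kg P.

26200 kg P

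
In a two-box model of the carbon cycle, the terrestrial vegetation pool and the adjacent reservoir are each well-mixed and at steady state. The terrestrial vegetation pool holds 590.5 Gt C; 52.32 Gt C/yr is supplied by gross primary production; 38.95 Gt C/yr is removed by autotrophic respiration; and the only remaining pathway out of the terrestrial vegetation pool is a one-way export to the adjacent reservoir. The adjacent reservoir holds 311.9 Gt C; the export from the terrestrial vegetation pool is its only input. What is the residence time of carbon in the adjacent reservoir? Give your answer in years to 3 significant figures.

23.3 yr

Balance the terrestrial vegetation pool: ΣF_in = 52.320 Gt C/yr.
Export to the adjacent reservoir = ΣF_in − (38.95) = 13.370 Gt C/yr.
At steady state the output of the adjacent reservoir equals its input, 13.370 Gt C/yr.
τ = M / F = 311.9 / 13.370 = 23.33 yr.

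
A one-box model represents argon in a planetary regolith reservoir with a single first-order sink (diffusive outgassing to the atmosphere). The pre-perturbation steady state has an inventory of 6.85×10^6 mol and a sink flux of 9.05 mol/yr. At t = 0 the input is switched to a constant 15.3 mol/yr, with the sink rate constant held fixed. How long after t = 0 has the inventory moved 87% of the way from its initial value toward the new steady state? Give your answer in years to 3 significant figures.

1.54×10^6 yr

τ = M₀/F₀ = 6.85×10^6/9.05 = 756900 yr.
The remaining gap fraction is e^(−t/τ); 87% covered ⇒ e^(−t/τ) = 0.130.
t = −τ ln(0.130) = 756900 × 2.040 = 1.544×10^6 yr.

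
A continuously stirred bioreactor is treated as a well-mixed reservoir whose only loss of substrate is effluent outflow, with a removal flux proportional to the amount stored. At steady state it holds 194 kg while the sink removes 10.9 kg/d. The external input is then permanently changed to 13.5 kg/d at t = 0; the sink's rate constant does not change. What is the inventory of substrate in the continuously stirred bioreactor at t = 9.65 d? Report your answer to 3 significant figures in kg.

213 kg

Residence time τ = M₀/F₀ = 17.80 d. The eventual steady state is M_∞ = M₀·(F₁/F₀) = 194 × 13.5/10.9 = 240.28 kg.
The anomaly ΔM(t) = M(t) − M_∞ decays as ΔM₀·e^(−t/τ) with ΔM₀ = 194 − 240.28 = −46.28 kg.
At t = 9.65 d, e^(−t/τ) = e^(−0.5422) = 0.5815, so ΔM = −26.91 kg and M = 240.28 − 26.91 = 213.37 kg.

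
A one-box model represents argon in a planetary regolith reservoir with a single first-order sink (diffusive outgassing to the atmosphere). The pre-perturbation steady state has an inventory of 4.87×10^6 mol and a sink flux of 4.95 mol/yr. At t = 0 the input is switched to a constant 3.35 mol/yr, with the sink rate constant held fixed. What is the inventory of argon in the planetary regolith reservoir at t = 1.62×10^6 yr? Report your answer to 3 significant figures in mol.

Residence time τ = M₀/F₀ = 983800 yr. The eventual steady state is M_∞ = M₀·(F₁/F₀) = 4.87×10^6 × 3.35/4.95 = 3.2959×10^6 mol.
The anomaly ΔM(t) = M(t) − M_∞ decays as ΔM₀·e^(−t/τ) with ΔM₀ = 4.87×10^6 − 3.2959×10^6 = 1.574×10^6 mol.
At t = 1.62×10^6 yr, e^(−t/τ) = e^(−1.647) = 0.1927, so ΔM = 303300 mol and M = 3.2959×10^6 + 303300 = 3.5992×10^6 mol.

3.60×10^6 mol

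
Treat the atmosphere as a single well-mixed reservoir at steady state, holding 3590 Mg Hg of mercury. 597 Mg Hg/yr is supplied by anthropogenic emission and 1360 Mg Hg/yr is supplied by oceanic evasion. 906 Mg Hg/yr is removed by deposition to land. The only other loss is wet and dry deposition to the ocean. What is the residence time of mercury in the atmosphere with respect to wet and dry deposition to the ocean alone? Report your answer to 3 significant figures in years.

At steady state ΣF_in = ΣF_out.
ΣF_in = 597 + 1360 = 1957.0 Mg Hg/yr.
Wet and dry deposition to the ocean flux = ΣF_in − (906) = 1957.0 − 906.0 = 1051 Mg Hg/yr.
τ = M / F = 3590 / 1051 = 3.416 yr.

3.42 yr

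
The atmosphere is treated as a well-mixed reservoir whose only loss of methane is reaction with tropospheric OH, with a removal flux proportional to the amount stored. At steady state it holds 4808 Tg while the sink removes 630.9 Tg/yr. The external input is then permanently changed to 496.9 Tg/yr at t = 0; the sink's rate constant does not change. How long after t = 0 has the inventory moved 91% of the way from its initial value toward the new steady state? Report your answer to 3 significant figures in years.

18.4 yr

τ = M₀/F₀ = 4808/630.9 = 7.621 yr.
The remaining gap fraction is e^(−t/τ); 91% covered ⇒ e^(−t/τ) = 0.0900.
t = −τ ln(0.0900) = 7.621 × 2.408 = 18.35 yr.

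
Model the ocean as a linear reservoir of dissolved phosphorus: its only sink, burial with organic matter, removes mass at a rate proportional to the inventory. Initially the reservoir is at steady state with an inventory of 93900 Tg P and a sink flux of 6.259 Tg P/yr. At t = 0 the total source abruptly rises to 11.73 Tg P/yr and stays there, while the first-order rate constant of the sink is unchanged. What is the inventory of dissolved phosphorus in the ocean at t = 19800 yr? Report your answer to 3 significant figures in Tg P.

154000 Tg P

The sink rate constant is k = F₀/M₀ = 6.259/93900 = 6.666×10^-5 yr⁻¹.
Solving dM/dt = F₁ − kM with M(0) = M₀ gives M(t) = F₁/k + (M₀ − F₁/k)·e^(−kt).
F₁/k = 11.73/6.666×10^-5 = 175980 Tg P; kt = 6.666×10^-5 × 19800 = 1.320, e^(−kt) = 0.2672.
M(19800) = 175980 + (93900 − 175980) × 0.2672 = 175980 − 21930 = 154050 Tg P.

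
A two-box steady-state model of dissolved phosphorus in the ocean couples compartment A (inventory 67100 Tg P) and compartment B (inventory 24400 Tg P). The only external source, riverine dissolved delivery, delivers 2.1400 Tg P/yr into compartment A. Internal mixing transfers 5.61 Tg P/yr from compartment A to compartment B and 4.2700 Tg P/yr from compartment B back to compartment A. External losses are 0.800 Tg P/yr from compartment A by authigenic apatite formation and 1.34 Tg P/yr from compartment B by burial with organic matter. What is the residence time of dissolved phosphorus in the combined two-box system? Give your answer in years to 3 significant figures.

42800 yr

Treat the two boxes together as one reservoir: the mixing fluxes between them are internal recycling, so τ = ΣM / Σ(external losses).
M_total = 67100 + 24400 = 91500 Tg P.
ΣF_external_out = 0.800 + 1.34 = 2.1400 Tg P/yr.
τ = M_total / ΣF_ext = 91500 / 2.1400 = 42760 yr.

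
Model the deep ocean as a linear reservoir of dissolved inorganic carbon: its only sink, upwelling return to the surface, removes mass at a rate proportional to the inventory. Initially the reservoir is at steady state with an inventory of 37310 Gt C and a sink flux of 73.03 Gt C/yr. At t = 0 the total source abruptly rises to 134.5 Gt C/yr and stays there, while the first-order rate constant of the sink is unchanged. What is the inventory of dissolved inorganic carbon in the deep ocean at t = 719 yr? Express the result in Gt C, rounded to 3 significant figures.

61000 Gt C

τ = M₀/F₀ = 37310/73.03 = 510.9 yr; rate constant k = 1/τ.
New steady state M_∞ = F₁/k = F₁·τ = 134.5 × 510.9 = 68714 Gt C.
M(t) = M_∞ + (M₀ − M_∞)·e^(−t/τ); t/τ = 719/510.9 = 1.407, so e^(−t/τ) = 0.2448.
M(t) = 68714 − 31400 × 0.2448 = 61027 Gt C.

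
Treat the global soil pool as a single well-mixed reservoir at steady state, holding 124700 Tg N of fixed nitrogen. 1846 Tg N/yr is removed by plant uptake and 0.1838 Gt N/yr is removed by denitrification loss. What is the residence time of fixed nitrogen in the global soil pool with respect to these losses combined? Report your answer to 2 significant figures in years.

Convert the denitrification loss flux: 0.1838 Gt N/yr = 183.8 Tg N/yr.
Total removal = 1846 + 183.8 = 2029.8 Tg N/yr.
τ = M / ΣF_out = 124700 / 2029.8 = 61.43 yr.

61 yr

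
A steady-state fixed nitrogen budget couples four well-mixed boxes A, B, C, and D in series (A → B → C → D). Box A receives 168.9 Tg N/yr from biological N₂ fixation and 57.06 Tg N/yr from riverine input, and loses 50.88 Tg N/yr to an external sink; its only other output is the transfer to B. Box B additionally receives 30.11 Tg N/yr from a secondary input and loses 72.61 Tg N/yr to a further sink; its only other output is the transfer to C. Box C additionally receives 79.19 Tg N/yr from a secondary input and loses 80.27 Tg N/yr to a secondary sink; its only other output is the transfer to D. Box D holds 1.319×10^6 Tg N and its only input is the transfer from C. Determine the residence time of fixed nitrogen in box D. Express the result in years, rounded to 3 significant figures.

Box A: F(A→B) = (168.9 + 57.06) − 50.88 = 175.08 Tg N/yr.
Box B: F(B→C) = (175.08 + 30.11) − 72.61 = 132.58 Tg N/yr.
Box C: F(C→D) = (132.58 + 79.19) − 80.27 = 131.50 Tg N/yr.
Box D throughput = its input = 131.50 Tg N/yr; τ = 1.319×10^6 / 131.50 = 10030 yr.

10000 yr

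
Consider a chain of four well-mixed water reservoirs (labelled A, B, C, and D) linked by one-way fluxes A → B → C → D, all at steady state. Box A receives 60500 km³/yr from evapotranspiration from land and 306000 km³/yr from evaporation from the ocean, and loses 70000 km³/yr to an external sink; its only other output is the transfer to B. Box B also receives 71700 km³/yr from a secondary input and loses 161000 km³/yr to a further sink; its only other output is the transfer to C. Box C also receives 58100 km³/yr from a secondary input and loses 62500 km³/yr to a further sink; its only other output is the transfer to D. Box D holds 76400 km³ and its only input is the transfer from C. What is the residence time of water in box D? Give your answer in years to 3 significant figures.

0.377 yr

Box A: F(A→B) = (60500 + 306000) − 70000 = 296500 km³/yr.
Box B: F(B→C) = (296500 + 71700) − 161000 = 207200 km³/yr.
Box C: F(C→D) = (207200 + 58100) − 62500 = 202800 km³/yr.
Box D throughput = its input = 202800 km³/yr; τ = 76400 / 202800 = 0.3767 yr.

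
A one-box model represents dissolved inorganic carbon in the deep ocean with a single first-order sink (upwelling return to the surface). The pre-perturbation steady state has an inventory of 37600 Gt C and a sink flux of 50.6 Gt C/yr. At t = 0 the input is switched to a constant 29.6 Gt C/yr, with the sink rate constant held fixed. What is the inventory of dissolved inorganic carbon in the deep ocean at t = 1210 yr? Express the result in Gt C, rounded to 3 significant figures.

25100 Gt C

The sink rate constant is k = F₀/M₀ = 50.6/37600 = 0.001346 yr⁻¹.
Solving dM/dt = F₁ − kM with M(0) = M₀ gives M(t) = F₁/k + (M₀ − F₁/k)·e^(−kt).
F₁/k = 29.6/0.001346 = 21995 Gt C; kt = 0.001346 × 1210 = 1.628, e^(−kt) = 0.1963.
M(1210) = 21995 + (37600 − 21995) × 0.1963 = 21995 + 3062 = 25058 Gt C.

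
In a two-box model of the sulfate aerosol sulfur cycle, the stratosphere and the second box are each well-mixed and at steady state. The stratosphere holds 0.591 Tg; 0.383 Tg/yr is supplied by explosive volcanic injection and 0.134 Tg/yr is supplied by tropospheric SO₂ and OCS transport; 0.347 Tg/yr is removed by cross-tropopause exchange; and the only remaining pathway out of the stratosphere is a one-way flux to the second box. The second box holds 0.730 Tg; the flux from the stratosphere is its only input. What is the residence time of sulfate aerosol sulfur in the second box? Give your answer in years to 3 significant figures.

4.29 yr

Balance the stratosphere: ΣF_in = 0.383 + 0.134 = 0.51700 Tg/yr.
Flux to the second box = ΣF_in − (0.347) = 0.17000 Tg/yr.
At steady state the output of the second box equals its input, 0.17000 Tg/yr.
τ = M / F = 0.730 / 0.17000 = 4.294 yr.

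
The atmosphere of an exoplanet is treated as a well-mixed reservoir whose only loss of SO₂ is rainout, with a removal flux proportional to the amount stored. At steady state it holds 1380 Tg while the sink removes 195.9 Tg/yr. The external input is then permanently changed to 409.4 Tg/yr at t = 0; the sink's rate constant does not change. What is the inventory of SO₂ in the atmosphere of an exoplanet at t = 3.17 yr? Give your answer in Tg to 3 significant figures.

τ = M₀/F₀ = 1380/195.9 = 7.044 yr; rate constant k = 1/τ.
New steady state M_∞ = F₁/k = F₁·τ = 409.4 × 7.044 = 2884.0 Tg.
M(t) = M_∞ + (M₀ − M_∞)·e^(−t/τ); t/τ = 3.17/7.044 = 0.4500, so e^(−t/τ) = 0.6376.
M(t) = 2884.0 − 1504 × 0.6376 = 1925.0 Tg.

1930 Tg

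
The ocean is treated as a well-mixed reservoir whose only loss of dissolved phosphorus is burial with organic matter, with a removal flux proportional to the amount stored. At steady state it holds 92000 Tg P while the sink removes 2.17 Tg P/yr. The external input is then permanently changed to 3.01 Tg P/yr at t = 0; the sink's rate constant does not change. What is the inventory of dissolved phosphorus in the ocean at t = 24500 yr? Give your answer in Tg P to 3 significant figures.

τ = M₀/F₀ = 92000/2.17 = 42400 yr; rate constant k = 1/τ.
New steady state M_∞ = F₁/k = F₁·τ = 3.01 × 42400 = 127610 Tg P.
M(t) = M_∞ + (M₀ − M_∞)·e^(−t/τ); t/τ = 24500/42400 = 0.5779, so e^(−t/τ) = 0.5611.
M(t) = 127610 − 35610 × 0.5611 = 107630 Tg P.

108000 Tg P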